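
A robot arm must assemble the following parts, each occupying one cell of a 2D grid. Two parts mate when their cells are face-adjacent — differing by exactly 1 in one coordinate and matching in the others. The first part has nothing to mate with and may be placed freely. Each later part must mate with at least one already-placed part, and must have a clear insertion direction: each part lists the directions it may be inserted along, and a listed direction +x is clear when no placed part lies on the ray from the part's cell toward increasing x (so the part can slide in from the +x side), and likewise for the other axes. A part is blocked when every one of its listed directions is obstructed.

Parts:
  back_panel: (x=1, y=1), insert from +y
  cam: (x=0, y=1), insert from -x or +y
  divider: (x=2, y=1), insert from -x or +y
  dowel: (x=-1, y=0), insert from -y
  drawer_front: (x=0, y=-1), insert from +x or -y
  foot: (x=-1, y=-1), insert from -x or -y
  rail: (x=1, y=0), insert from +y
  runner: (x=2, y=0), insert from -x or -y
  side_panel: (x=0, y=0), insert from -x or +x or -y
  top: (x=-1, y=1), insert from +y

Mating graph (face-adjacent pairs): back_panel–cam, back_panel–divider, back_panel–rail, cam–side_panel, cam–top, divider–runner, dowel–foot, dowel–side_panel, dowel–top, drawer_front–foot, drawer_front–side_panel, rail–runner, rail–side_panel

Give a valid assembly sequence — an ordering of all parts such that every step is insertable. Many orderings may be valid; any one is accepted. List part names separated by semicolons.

1. runner@(2, 0) [-x clear] — {runner}
2. rail@(1, 0) [+y clear] — {rail, runner}
3. back_panel@(1, 1) [+y clear] — {back_panel, rail, runner}
4. side_panel@(0, 0) [-x clear] — {back_panel, rail, runner, side_panel}
5. dowel@(-1, 0) [-y clear] — {back_panel, dowel, rail, runner, side_panel}
6. cam@(0, 1) [-x clear] — {back_panel, cam, dowel, rail, runner, side_panel}
7. divider@(2, 1) [+y clear] — {back_panel, cam, divider, dowel, rail, runner, side_panel}
8. top@(-1, 1) [+y clear] — {back_panel, cam, divider, dowel, rail, runner, side_panel, top}
9. foot@(-1, -1) [-x clear] — {back_panel, cam, divider, dowel, foot, rail, runner, side_panel, top}
10. drawer_front@(0, -1) [+x clear] — {back_panel, cam, divider, dowel, drawer_front, foot, rail, runner, side_panel, top}

runner; rail; back_panel; side_panel; dowel; cam; divider; top; foot; drawer_front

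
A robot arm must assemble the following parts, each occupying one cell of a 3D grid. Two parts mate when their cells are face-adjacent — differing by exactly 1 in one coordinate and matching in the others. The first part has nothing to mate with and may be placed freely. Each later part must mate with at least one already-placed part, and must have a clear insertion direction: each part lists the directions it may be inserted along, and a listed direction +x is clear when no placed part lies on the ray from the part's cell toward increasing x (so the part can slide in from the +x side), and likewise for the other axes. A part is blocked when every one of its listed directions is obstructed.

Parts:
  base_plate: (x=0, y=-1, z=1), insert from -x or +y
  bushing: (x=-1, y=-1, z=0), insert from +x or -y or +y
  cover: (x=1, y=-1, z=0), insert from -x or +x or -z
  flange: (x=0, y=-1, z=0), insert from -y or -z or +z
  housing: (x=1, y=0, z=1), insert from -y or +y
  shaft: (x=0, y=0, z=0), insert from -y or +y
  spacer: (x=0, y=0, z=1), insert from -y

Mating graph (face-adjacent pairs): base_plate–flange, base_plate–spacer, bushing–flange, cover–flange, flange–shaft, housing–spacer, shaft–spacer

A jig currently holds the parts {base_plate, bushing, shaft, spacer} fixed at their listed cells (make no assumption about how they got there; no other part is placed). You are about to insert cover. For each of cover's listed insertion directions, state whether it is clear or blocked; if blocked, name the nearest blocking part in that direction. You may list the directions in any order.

-x: nearest on ray is bushing@(-1, -1, 0) ⇒ blocked
+x: ray from cover(1, -1, 0) has no placed part ⇒ clear
-z: ray from cover(1, -1, 0) has no placed part ⇒ clear

+x: clear; -x: blocked by bushing; -z: clear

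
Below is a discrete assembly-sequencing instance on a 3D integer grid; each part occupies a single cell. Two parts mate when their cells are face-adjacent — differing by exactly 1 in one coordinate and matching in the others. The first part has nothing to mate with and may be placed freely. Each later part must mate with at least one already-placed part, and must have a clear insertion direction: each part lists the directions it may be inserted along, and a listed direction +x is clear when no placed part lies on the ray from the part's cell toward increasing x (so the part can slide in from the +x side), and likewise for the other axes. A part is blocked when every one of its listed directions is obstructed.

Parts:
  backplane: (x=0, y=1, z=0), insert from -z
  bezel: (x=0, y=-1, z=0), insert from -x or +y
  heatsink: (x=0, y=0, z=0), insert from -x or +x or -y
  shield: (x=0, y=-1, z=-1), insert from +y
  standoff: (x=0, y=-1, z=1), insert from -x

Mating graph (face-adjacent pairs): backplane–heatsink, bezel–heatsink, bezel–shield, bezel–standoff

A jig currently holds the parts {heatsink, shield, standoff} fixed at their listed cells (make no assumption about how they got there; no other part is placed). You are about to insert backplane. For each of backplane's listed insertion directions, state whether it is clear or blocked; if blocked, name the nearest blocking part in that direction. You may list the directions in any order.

-z: ray from backplane(0, 1, 0) has no placed part ⇒ clear

-z: clear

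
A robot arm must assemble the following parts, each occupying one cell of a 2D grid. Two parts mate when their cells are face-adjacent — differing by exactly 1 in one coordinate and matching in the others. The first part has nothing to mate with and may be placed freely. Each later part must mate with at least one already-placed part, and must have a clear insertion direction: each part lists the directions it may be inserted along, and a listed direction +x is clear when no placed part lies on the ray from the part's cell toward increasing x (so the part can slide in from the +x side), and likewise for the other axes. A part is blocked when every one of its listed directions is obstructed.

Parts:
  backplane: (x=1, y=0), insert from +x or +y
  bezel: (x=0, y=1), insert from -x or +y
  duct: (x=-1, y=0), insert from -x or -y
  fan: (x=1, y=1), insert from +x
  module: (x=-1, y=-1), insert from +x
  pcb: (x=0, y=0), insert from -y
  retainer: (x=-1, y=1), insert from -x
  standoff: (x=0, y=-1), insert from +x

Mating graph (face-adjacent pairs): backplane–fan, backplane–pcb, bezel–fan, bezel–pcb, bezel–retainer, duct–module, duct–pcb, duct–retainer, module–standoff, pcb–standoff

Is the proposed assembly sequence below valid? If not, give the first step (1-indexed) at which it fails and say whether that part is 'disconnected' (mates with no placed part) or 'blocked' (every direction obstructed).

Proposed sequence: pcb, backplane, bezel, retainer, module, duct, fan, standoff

1. pcb@(0, 0) [-y clear] — {pcb}
2. backplane@(1, 0) [+x clear] — {backplane, pcb}
3. bezel@(0, 1) [-x clear] — {backplane, bezel, pcb}
4. retainer@(-1, 1) [-x clear] — {backplane, bezel, pcb, retainer}
5. module@(-1, -1) — no placed neighbour ⇒ disconnected

Invalid at step 5 (disconnected)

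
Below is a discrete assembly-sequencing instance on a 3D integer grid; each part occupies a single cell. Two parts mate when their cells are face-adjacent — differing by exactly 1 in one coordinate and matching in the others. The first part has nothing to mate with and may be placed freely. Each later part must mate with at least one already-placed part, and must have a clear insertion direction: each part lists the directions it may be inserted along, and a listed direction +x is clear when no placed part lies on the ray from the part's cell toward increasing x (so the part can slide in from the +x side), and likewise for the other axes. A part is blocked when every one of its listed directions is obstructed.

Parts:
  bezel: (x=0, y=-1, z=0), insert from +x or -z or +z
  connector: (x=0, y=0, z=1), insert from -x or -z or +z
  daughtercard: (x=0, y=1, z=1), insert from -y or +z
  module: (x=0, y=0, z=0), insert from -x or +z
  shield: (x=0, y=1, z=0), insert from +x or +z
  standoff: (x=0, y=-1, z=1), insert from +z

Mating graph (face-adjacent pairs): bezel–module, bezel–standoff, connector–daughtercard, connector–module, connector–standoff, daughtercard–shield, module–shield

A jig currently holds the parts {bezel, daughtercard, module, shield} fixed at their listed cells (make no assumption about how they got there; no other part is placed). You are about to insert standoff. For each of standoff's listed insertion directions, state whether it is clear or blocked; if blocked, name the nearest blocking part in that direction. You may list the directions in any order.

+z: ray from standoff(0, -1, 1) has no placed part ⇒ clear

+z: clear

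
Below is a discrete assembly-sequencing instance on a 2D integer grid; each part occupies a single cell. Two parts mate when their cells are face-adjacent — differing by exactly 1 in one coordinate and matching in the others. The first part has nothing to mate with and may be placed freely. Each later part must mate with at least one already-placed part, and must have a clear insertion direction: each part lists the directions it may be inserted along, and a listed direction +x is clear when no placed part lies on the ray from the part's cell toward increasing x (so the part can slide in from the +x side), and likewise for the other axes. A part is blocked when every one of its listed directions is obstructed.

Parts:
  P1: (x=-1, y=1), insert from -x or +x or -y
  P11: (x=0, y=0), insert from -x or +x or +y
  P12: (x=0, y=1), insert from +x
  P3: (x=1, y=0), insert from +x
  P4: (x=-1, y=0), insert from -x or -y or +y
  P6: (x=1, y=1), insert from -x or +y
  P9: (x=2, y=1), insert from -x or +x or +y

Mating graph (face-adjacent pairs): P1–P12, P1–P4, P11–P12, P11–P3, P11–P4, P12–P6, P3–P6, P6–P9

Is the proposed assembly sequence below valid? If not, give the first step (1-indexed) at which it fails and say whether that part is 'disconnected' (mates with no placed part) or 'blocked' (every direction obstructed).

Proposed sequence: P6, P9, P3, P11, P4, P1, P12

1. P6@(1, 1) [-x clear] — {P6}
2. P9@(2, 1) [+x clear] — {P6, P9}
3. P3@(1, 0) [+x clear] — {P3, P6, P9}
4. P11@(0, 0) [-x clear] — {P11, P3, P6, P9}
5. P4@(-1, 0) [-x clear] — {P11, P3, P4, P6, P9}
6. P1@(-1, 1) [-x clear] — {P1, P11, P3, P4, P6, P9}
7. P12@(0, 1) — +x all obstructed ⇒ blocked

Invalid at step 7 (blocked)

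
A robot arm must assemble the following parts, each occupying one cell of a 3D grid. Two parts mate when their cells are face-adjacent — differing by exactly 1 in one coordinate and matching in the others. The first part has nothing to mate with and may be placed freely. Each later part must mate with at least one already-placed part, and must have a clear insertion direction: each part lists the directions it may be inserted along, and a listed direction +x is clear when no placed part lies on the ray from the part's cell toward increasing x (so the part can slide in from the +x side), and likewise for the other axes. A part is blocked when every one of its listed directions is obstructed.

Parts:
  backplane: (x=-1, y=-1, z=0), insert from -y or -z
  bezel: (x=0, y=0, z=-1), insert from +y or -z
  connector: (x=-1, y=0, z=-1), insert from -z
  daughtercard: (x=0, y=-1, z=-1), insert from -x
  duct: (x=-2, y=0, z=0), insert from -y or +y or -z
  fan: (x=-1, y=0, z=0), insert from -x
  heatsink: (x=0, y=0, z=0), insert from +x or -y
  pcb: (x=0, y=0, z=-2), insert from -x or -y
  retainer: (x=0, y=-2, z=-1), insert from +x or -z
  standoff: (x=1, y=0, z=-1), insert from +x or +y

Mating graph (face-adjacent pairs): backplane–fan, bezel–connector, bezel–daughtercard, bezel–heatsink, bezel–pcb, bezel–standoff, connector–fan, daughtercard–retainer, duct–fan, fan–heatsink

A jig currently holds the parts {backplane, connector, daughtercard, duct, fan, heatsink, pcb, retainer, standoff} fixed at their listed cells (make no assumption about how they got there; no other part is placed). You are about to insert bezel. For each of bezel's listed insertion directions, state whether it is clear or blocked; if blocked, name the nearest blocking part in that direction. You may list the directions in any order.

+y: ray from bezel(0, 0, -1) has no placed part ⇒ clear
-z: nearest on ray is pcb@(0, 0, -2) ⇒ blocked

+y: clear; -z: blocked by pcb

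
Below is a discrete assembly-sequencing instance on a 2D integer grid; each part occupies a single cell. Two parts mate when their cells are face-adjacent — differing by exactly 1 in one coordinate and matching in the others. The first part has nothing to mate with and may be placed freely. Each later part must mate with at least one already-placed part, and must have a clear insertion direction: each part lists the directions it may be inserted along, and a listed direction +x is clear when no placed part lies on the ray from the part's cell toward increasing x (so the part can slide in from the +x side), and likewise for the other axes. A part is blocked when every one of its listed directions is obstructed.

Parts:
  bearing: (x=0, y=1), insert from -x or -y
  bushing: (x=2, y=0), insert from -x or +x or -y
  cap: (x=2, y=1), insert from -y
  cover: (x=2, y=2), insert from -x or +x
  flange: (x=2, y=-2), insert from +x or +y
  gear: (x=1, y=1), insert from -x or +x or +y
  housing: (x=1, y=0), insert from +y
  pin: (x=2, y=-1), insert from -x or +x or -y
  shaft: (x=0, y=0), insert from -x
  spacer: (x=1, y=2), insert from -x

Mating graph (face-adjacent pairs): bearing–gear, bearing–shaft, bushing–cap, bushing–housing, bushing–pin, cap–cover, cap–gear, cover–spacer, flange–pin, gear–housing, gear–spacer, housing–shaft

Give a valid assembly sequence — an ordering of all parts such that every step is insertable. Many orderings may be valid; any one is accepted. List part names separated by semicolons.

cap; cover; bushing; housing; spacer; gear; bearing; pin; flange; shaft

1. cap@(2, 1) [-y clear] — {cap}
2. cover@(2, 2) [-x clear] — {cap, cover}
3. bushing@(2, 0) [-x clear] — {bushing, cap, cover}
4. housing@(1, 0) [+y clear] — {bushing, cap, cover, housing}
5. spacer@(1, 2) [-x clear] — {bushing, cap, cover, housing, spacer}
6. gear@(1, 1) [-x clear] — {bushing, cap, cover, gear, housing, spacer}
7. bearing@(0, 1) [-x clear] — {bearing, bushing, cap, cover, gear, housing, spacer}
8. pin@(2, -1) [-x clear] — {bearing, bushing, cap, cover, gear, housing, pin, spacer}
9. flange@(2, -2) [+x clear] — {bearing, bushing, cap, cover, flange, gear, housing, pin, spacer}
10. shaft@(0, 0) [-x clear] — {bearing, bushing, cap, cover, flange, gear, housing, pin, shaft, spacer}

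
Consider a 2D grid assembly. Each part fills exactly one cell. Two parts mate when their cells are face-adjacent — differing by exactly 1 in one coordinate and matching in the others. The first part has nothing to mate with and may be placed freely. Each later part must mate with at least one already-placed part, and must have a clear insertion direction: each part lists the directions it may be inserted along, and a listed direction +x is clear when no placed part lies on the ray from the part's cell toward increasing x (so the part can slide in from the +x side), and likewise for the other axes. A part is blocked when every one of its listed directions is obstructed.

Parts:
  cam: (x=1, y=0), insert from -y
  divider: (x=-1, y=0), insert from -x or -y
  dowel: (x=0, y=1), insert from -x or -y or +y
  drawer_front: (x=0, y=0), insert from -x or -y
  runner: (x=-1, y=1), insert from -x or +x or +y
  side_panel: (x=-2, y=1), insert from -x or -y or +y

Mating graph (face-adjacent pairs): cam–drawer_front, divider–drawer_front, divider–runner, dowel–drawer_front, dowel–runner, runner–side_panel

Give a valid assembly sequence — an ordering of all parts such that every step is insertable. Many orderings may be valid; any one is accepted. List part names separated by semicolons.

side_panel; runner; dowel; divider; drawer_front; cam

1. side_panel@(-2, 1) [-x clear] — {side_panel}
2. runner@(-1, 1) [+x clear] — {runner, side_panel}
3. dowel@(0, 1) [-y clear] — {dowel, runner, side_panel}
4. divider@(-1, 0) [-x clear] — {divider, dowel, runner, side_panel}
5. drawer_front@(0, 0) [-y clear] — {divider, dowel, drawer_front, runner, side_panel}
6. cam@(1, 0) [-y clear] — {cam, divider, dowel, drawer_front, runner, side_panel}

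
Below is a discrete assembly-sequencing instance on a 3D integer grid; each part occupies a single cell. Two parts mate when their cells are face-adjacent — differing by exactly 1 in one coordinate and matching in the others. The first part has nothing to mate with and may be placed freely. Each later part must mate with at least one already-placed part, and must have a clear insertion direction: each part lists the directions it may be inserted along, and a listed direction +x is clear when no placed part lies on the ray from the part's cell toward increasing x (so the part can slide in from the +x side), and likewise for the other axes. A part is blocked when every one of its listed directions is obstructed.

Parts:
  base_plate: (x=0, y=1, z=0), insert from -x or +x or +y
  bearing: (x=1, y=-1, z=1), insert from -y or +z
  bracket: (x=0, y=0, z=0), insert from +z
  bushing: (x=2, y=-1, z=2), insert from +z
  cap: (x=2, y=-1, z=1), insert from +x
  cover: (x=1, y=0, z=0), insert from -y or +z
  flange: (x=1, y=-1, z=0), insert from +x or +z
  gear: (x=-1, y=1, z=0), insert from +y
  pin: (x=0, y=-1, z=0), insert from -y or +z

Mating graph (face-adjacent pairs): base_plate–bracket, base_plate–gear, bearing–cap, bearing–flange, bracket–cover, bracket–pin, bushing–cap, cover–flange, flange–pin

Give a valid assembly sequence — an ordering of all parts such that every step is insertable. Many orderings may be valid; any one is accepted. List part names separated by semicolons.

cover; bracket; pin; flange; bearing; cap; bushing; base_plate; gear

1. cover@(1, 0, 0) [-y clear] — {cover}
2. bracket@(0, 0, 0) [+z clear] — {bracket, cover}
3. pin@(0, -1, 0) [-y clear] — {bracket, cover, pin}
4. flange@(1, -1, 0) [+x clear] — {bracket, cover, flange, pin}
5. bearing@(1, -1, 1) [-y clear] — {bearing, bracket, cover, flange, pin}
6. cap@(2, -1, 1) [+x clear] — {bearing, bracket, cap, cover, flange, pin}
7. bushing@(2, -1, 2) [+z clear] — {bearing, bracket, bushing, cap, cover, flange, pin}
8. base_plate@(0, 1, 0) [-x clear] — {base_plate, bearing, bracket, bushing, cap, cover, flange, pin}
9. gear@(-1, 1, 0) [+y clear] — {base_plate, bearing, bracket, bushing, cap, cover, flange, gear, pin}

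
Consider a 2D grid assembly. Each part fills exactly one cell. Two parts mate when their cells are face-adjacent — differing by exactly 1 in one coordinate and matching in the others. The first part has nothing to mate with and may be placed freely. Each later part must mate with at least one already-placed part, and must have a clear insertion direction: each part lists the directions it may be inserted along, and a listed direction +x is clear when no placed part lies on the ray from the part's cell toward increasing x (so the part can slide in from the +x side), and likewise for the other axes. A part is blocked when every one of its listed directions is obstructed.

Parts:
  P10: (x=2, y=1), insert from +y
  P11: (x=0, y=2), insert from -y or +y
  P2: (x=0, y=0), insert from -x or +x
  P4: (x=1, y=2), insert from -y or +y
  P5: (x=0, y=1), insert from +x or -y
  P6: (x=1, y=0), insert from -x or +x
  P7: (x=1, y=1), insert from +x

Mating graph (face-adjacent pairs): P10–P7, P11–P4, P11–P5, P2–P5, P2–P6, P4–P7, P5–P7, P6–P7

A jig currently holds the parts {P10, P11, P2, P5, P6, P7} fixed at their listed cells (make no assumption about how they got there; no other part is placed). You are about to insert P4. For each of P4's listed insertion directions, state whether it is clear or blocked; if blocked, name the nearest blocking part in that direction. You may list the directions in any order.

+y: clear; -y: blocked by P7

-y: nearest on ray is P7@(1, 1) ⇒ blocked
+y: ray from P4(1, 2) has no placed part ⇒ clear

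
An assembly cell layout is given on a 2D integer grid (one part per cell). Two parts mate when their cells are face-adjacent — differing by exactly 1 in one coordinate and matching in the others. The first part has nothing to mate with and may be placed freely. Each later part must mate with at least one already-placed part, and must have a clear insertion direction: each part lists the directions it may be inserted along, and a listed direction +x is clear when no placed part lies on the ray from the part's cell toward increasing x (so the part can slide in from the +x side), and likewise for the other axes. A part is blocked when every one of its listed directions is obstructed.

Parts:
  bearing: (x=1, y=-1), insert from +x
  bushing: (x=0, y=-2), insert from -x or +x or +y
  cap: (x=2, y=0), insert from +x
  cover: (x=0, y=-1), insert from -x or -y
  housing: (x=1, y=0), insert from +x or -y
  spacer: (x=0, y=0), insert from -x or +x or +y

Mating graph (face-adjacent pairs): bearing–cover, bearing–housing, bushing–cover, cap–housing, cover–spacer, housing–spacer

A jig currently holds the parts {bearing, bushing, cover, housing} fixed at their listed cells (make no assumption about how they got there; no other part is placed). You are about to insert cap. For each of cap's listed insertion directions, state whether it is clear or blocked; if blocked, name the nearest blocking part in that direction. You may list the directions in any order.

+x: clear

+x: ray from cap(2, 0) has no placed part ⇒ clear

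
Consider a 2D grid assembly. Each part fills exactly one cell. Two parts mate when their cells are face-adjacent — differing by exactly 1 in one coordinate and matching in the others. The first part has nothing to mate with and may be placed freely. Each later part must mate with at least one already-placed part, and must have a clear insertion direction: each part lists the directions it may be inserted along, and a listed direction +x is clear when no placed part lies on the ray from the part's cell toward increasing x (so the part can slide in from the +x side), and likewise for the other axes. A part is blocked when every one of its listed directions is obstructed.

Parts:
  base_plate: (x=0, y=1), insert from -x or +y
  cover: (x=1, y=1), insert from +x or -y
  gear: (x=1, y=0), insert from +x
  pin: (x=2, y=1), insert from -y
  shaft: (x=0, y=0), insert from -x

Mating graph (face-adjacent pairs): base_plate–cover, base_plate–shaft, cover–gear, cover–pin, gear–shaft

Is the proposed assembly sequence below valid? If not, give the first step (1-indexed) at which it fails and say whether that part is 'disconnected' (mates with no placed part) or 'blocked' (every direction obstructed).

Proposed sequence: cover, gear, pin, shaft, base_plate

Valid

1. cover@(1, 1) [+x clear] — {cover}
2. gear@(1, 0) [+x clear] — {cover, gear}
3. pin@(2, 1) [-y clear] — {cover, gear, pin}
4. shaft@(0, 0) [-x clear] — {cover, gear, pin, shaft}
5. base_plate@(0, 1) [-x clear] — {base_plate, cover, gear, pin, shaft}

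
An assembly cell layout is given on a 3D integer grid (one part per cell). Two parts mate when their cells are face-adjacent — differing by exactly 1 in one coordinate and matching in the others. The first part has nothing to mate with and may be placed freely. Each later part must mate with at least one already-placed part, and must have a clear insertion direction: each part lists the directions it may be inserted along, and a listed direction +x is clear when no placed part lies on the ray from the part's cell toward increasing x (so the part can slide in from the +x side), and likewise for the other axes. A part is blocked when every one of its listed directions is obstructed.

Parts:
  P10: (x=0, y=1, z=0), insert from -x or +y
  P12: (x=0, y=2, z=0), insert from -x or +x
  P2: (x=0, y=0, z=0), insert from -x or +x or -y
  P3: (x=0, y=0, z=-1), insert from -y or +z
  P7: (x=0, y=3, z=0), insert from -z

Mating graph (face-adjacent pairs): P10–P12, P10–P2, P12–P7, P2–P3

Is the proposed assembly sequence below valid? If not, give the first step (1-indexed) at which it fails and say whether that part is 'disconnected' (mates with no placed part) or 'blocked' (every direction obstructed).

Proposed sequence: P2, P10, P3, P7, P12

1. P2@(0, 0, 0) [-x clear] — {P2}
2. P10@(0, 1, 0) [-x clear] — {P10, P2}
3. P3@(0, 0, -1) [-y clear] — {P10, P2, P3}
4. P7@(0, 3, 0) — no placed neighbour ⇒ disconnected

Invalid at step 4 (disconnected)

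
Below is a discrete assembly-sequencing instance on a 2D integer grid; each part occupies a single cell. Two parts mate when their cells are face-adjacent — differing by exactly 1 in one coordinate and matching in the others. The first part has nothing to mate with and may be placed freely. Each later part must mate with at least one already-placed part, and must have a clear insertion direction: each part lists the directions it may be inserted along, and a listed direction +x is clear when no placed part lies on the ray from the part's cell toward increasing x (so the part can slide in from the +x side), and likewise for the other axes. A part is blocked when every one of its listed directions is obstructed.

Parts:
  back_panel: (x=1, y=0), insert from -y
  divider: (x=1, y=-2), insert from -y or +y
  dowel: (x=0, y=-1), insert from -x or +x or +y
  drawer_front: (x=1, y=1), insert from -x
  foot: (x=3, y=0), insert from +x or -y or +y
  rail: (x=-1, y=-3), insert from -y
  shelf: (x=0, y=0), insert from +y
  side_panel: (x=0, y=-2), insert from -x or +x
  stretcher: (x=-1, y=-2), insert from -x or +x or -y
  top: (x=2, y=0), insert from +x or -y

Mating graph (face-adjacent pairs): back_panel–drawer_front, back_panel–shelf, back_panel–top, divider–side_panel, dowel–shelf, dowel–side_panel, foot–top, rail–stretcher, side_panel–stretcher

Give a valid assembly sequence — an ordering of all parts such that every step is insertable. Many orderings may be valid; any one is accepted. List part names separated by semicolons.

1. stretcher@(-1, -2) [-x clear] — {stretcher}
2. side_panel@(0, -2) [+x clear] — {side_panel, stretcher}
3. rail@(-1, -3) [-y clear] — {rail, side_panel, stretcher}
4. dowel@(0, -1) [-x clear] — {dowel, rail, side_panel, stretcher}
5. shelf@(0, 0) [+y clear] — {dowel, rail, shelf, side_panel, stretcher}
6. back_panel@(1, 0) [-y clear] — {back_panel, dowel, rail, shelf, side_panel, stretcher}
7. divider@(1, -2) [-y clear] — {back_panel, divider, dowel, rail, shelf, side_panel, stretcher}
8. drawer_front@(1, 1) [-x clear] — {back_panel, divider, dowel, drawer_front, rail, shelf, side_panel, stretcher}
9. top@(2, 0) [+x clear] — {back_panel, divider, dowel, drawer_front, rail, shelf, side_panel, stretcher, top}
10. foot@(3, 0) [+x clear] — {back_panel, divider, dowel, drawer_front, foot, rail, shelf, side_panel, stretcher, top}

stretcher; side_panel; rail; dowel; shelf; back_panel; divider; drawer_front; top; foot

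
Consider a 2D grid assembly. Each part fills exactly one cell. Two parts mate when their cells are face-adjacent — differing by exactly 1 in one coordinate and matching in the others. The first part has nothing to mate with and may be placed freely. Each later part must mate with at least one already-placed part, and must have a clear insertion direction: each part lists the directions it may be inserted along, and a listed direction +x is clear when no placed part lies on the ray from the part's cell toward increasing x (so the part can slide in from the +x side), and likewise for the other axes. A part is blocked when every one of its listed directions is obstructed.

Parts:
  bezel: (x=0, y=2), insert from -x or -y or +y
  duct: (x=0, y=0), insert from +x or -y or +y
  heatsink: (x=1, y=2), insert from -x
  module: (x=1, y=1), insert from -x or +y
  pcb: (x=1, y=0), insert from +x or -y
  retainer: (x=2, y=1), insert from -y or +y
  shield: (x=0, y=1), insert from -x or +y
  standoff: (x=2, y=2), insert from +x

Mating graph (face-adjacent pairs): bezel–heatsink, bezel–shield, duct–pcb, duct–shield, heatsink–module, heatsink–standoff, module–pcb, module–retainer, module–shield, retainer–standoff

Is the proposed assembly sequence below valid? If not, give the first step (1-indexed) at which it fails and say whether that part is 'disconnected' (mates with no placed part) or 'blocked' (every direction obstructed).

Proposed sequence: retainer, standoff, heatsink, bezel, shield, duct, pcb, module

1. retainer@(2, 1) [-y clear] — {retainer}
2. standoff@(2, 2) [+x clear] — {retainer, standoff}
3. heatsink@(1, 2) [-x clear] — {heatsink, retainer, standoff}
4. bezel@(0, 2) [-x clear] — {bezel, heatsink, retainer, standoff}
5. shield@(0, 1) [-x clear] — {bezel, heatsink, retainer, shield, standoff}
6. duct@(0, 0) [+x clear] — {bezel, duct, heatsink, retainer, shield, standoff}
7. pcb@(1, 0) [+x clear] — {bezel, duct, heatsink, pcb, retainer, shield, standoff}
8. module@(1, 1) — -x/+y all obstructed ⇒ blocked

Invalid at step 8 (blocked)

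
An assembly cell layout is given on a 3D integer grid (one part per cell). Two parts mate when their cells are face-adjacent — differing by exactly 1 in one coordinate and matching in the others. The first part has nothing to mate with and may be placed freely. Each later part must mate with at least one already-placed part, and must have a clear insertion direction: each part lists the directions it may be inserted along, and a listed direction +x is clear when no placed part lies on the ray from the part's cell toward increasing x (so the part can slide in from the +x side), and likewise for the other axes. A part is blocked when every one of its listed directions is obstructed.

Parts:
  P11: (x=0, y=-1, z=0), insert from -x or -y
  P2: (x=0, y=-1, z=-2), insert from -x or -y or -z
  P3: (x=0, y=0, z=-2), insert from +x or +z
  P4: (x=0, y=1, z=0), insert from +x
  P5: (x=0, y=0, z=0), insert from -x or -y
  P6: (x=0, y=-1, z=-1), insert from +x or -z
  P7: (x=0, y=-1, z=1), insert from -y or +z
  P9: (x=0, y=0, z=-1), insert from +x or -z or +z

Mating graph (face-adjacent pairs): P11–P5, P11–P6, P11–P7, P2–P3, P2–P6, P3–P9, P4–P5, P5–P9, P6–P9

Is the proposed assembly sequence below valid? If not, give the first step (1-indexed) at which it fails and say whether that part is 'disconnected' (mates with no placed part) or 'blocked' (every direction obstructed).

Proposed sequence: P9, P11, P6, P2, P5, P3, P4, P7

1. P9@(0, 0, -1) [+x clear] — {P9}
2. P11@(0, -1, 0) — no placed neighbour ⇒ disconnected

Invalid at step 2 (disconnected)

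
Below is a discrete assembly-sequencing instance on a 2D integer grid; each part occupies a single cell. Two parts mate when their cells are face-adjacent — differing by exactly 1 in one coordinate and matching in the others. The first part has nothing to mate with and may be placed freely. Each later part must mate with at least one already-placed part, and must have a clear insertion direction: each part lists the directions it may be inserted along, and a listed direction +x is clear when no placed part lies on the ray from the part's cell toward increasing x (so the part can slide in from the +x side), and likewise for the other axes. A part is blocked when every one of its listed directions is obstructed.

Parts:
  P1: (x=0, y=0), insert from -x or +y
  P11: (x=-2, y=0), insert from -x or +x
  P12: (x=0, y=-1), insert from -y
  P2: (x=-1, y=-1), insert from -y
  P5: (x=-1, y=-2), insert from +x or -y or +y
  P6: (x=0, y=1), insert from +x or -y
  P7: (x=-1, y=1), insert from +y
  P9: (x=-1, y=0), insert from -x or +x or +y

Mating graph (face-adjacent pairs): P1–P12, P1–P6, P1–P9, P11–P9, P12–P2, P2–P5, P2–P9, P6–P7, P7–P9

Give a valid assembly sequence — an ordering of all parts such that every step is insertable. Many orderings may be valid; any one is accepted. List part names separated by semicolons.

P7; P6; P1; P9; P11; P2; P5; P12

1. P7@(-1, 1) [+y clear] — {P7}
2. P6@(0, 1) [+x clear] — {P6, P7}
3. P1@(0, 0) [-x clear] — {P1, P6, P7}
4. P9@(-1, 0) [-x clear] — {P1, P6, P7, P9}
5. P11@(-2, 0) [-x clear] — {P1, P11, P6, P7, P9}
6. P2@(-1, -1) [-y clear] — {P1, P11, P2, P6, P7, P9}
7. P5@(-1, -2) [+x clear] — {P1, P11, P2, P5, P6, P7, P9}
8. P12@(0, -1) [-y clear] — {P1, P11, P12, P2, P5, P6, P7, P9}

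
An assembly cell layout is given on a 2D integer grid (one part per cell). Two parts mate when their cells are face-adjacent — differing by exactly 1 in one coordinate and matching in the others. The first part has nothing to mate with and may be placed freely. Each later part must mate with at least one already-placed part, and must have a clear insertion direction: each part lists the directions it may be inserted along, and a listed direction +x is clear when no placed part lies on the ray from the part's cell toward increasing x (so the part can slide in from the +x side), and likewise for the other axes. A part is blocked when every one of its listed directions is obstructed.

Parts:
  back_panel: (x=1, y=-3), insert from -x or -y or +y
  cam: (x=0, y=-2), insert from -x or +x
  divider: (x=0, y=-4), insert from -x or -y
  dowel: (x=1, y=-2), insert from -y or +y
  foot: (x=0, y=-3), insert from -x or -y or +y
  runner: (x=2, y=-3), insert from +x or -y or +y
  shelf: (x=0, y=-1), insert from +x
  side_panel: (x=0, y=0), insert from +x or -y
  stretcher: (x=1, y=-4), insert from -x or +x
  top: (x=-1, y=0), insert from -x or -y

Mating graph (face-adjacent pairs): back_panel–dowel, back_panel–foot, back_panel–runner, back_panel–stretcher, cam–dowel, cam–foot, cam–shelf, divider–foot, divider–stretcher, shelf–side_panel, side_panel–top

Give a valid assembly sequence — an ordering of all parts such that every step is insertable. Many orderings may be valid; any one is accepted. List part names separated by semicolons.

runner; back_panel; dowel; cam; stretcher; shelf; divider; foot; side_panel; top

1. runner@(2, -3) [+x clear] — {runner}
2. back_panel@(1, -3) [-x clear] — {back_panel, runner}
3. dowel@(1, -2) [+y clear] — {back_panel, dowel, runner}
4. cam@(0, -2) [-x clear] — {back_panel, cam, dowel, runner}
5. stretcher@(1, -4) [-x clear] — {back_panel, cam, dowel, runner, stretcher}
6. shelf@(0, -1) [+x clear] — {back_panel, cam, dowel, runner, shelf, stretcher}
7. divider@(0, -4) [-x clear] — {back_panel, cam, divider, dowel, runner, shelf, stretcher}
8. foot@(0, -3) [-x clear] — {back_panel, cam, divider, dowel, foot, runner, shelf, stretcher}
9. side_panel@(0, 0) [+x clear] — {back_panel, cam, divider, dowel, foot, runner, shelf, side_panel, stretcher}
10. top@(-1, 0) [-x clear] — {back_panel, cam, divider, dowel, foot, runner, shelf, side_panel, stretcher, top}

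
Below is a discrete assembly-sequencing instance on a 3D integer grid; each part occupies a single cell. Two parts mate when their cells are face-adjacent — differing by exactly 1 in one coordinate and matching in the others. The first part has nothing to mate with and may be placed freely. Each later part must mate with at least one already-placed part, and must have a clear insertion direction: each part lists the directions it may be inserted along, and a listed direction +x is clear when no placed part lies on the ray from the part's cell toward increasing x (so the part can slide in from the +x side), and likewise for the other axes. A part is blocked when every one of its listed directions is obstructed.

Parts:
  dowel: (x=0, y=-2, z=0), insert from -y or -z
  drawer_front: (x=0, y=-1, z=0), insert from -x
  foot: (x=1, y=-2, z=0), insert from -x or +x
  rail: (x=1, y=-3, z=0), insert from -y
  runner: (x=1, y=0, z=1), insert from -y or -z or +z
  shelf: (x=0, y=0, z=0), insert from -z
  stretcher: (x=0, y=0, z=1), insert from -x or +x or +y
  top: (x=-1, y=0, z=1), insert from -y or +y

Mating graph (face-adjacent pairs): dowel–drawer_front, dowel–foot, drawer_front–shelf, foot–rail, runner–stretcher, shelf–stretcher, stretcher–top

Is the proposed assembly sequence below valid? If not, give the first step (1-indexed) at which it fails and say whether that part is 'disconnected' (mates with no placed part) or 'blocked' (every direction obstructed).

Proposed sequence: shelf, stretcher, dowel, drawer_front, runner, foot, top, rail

Invalid at step 3 (disconnected)

1. shelf@(0, 0, 0) [-z clear] — {shelf}
2. stretcher@(0, 0, 1) [-x clear] — {shelf, stretcher}
3. dowel@(0, -2, 0) — no placed neighbour ⇒ disconnected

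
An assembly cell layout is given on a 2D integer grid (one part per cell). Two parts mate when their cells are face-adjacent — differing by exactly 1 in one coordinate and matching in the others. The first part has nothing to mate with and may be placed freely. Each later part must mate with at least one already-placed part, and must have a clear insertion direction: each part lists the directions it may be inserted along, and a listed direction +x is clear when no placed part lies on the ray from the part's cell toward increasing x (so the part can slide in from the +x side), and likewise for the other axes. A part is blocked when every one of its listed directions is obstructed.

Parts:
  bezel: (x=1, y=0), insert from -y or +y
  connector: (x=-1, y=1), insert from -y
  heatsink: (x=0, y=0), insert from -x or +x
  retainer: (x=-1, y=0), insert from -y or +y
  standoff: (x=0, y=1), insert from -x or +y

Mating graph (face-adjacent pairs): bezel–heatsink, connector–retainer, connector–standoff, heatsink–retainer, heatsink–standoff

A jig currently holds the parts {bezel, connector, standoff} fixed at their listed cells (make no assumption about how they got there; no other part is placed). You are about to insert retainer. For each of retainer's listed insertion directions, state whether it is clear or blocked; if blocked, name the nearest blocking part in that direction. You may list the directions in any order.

-y: ray from retainer(-1, 0) has no placed part ⇒ clear
+y: nearest on ray is connector@(-1, 1) ⇒ blocked

+y: blocked by connector; -y: clear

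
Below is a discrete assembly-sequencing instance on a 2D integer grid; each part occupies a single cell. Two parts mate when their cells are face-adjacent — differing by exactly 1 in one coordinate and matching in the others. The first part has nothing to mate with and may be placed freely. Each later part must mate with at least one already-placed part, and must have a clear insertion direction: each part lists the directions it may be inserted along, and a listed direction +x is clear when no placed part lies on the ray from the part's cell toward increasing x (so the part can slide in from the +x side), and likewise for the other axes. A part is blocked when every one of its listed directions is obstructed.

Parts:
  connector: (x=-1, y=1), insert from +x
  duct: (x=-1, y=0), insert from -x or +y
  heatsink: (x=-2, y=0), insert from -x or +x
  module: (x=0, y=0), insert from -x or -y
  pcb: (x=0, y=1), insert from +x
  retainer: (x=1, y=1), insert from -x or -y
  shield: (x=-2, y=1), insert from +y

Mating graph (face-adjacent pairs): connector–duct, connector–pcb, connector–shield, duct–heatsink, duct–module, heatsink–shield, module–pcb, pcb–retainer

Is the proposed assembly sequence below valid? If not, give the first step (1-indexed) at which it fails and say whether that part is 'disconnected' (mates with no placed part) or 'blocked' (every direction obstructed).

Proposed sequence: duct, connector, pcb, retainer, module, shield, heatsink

1. duct@(-1, 0) [-x clear] — {duct}
2. connector@(-1, 1) [+x clear] — {connector, duct}
3. pcb@(0, 1) [+x clear] — {connector, duct, pcb}
4. retainer@(1, 1) [-y clear] — {connector, duct, pcb, retainer}
5. module@(0, 0) [-y clear] — {connector, duct, module, pcb, retainer}
6. shield@(-2, 1) [+y clear] — {connector, duct, module, pcb, retainer, shield}
7. heatsink@(-2, 0) [-x clear] — {connector, duct, heatsink, module, pcb, retainer, shield}

Valid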